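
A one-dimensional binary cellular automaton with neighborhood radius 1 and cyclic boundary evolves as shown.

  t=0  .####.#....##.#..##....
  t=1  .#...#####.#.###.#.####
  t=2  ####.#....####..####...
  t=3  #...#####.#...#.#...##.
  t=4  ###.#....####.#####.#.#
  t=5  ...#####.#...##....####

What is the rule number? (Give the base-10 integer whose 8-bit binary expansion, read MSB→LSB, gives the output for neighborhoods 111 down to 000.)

61

  nb ###: next=.  (t=0,i=2, bit7=0)
  nb ##.: next=.  (t=0,i=4, bit6=0)
  nb #.#: next=#  (t=0,i=5, bit5=1)
  nb #..: next=#  (t=0,i=7, bit4=1)
  nb .##: next=#  (t=0,i=1, bit3=1)
  nb .#.: next=#  (t=0,i=6, bit2=1)
  nb ..#: next=.  (t=0,i=0, bit1=0)
  nb ...: next=#  (t=0,i=8, bit0=1)
  bits 00111101 = 61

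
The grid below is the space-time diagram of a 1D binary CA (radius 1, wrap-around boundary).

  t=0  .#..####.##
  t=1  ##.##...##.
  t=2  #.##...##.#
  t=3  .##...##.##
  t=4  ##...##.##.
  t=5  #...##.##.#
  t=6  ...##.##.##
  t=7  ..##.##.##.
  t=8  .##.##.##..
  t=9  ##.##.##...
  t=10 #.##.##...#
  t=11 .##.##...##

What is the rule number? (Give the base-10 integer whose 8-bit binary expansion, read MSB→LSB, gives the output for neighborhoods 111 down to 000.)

46

  ###|.  b7=0 t=0,i=5
  ##.|.  b6=0 t=0,i=7
  #.#|#  b5=1 t=0,i=0
  #..|.  b4=0 t=0,i=2
  .##|#  b3=1 t=0,i=4
  .#.|#  b2=1 t=0,i=1
  ..#|#  b1=1 t=0,i=3
  ...|.  b0=0 t=1,i=6
  bits 00101110 = 46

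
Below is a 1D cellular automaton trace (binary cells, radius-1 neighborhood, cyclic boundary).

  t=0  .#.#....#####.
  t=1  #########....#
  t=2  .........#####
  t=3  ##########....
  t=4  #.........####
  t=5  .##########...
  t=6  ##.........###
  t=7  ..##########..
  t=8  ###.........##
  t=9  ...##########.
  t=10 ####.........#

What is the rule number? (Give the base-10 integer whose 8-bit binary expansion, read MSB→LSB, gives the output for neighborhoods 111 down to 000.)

63

  nb ###: next=.  (t=0,i=9, bit7=0)
  nb ##.: next=.  (t=0,i=12, bit6=0)
  nb #.#: next=#  (t=0,i=2, bit5=1)
  nb #..: next=#  (t=0,i=4, bit4=1)
  nb .##: next=#  (t=0,i=8, bit3=1)
  nb .#.: next=#  (t=0,i=1, bit2=1)
  nb ..#: next=#  (t=0,i=0, bit1=1)
  nb ...: next=#  (t=0,i=5, bit0=1)
  bits 00111111 = 63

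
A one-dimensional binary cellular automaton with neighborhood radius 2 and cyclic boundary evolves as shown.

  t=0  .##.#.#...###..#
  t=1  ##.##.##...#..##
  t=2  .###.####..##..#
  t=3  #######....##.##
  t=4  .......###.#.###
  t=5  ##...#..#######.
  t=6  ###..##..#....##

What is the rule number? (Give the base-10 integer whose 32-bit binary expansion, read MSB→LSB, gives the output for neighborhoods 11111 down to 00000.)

  [31] ##### => .  t=3,i=0
  [30] ####. => .  t=1,i=0
  [29] ###.# => #  t=1,i=1
  [28] ###.. => .  t=0,i=12
  [27] ##.## => #  t=1,i=2
  [26] ##.#. => #  t=0,i=3
  [25] ##..# => .  t=0,i=13
  [24] ##... => #  t=1,i=8
  [23] #.### => #  t=2,i=1
  [22] #.##. => #  t=0,i=1
  [21] #.#.# => #  t=0,i=4
  [20] #.#.. => #  t=0,i=6
  [19] #..## => .  t=1,i=13
  [18] #..#. => #  t=0,i=14
  [17] #...# => .  t=0,i=8
  [16] #.... => #  t=3,i=8
  [15] .#### => #  t=1,i=15
  [14] .###. => #  t=0,i=11
  [13] .##.# => .  t=0,i=2
  [12] .##.. => #  t=1,i=7
  [11] .#.## => #  t=0,i=0
  [10] .#.#. => .  t=0,i=5
  [9] .#..# => #  t=1,i=12
  [8] .#... => #  t=0,i=7
  [7] ..### => .  t=0,i=10
  [6] ..##. => #  t=2,i=11
  [5] ..#.# => #  t=0,i=15
  [4] ..#.. => #  t=1,i=11
  [3] ...## => .  t=0,i=9
  [2] ...#. => .  t=1,i=10
  [1] ....# => #  t=3,i=9
  [0] ..... => .  t=4,i=2
  bits 00101101111101011101101101110010 = 771087218

771087218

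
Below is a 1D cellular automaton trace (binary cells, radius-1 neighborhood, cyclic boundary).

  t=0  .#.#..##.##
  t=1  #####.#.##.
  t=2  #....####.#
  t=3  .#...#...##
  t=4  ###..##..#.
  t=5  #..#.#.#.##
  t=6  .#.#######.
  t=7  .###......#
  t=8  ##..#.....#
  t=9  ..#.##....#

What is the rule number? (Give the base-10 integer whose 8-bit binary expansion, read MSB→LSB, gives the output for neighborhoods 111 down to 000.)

  ### -> .   bit 7 = 0  t=1,i=1
  ##. -> .   bit 6 = 0  t=0,i=7
  #.# -> #   bit 5 = 1  t=0,i=0
  #.. -> #   bit 4 = 1  t=0,i=4
  .## -> #   bit 3 = 1  t=0,i=6
  .#. -> #   bit 2 = 1  t=0,i=1
  ..# -> .   bit 1 = 0  t=0,i=5
  ... -> .   bit 0 = 0  t=2,i=2
  bits 00111100 = 60

60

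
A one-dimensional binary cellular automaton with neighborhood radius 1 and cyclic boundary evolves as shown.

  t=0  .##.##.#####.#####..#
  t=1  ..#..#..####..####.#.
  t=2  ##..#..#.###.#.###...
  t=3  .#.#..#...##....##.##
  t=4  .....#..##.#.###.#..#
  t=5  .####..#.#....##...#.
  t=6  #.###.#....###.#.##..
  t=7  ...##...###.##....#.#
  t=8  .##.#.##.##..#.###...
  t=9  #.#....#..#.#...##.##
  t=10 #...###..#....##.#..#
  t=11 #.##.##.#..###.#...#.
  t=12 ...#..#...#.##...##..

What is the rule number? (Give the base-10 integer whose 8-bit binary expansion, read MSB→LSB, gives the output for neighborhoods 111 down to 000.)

  ###|#  b7=1 t=0,i=8
  ##.|#  b6=1 t=0,i=2
  #.#|.  b5=0 t=0,i=0
  #..|.  b4=0 t=0,i=18
  .##|.  b3=0 t=0,i=1
  .#.|.  b2=0 t=0,i=20
  ..#|#  b1=1 t=0,i=19
  ...|#  b0=1 t=1,i=0
  bits 11000011 = 195

195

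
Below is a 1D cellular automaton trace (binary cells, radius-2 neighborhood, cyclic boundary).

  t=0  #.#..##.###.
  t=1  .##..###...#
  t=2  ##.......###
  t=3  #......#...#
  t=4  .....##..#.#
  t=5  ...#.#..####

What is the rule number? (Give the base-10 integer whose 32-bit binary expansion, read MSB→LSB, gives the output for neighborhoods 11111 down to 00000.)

  #####|#  b31=1 t=2,i=11
  ####.|#  b30=1 t=2,i=0
  ###.#|.  b29=0 t=0,i=10
  ###..|.  b28=0 t=1,i=7
  ##.##|#  b27=1 t=0,i=7
  ##.#.|#  b26=1 t=0,i=11
  ##..#|.  b25=0 t=1,i=3
  ##...|.  b24=0 t=1,i=8
  #.###|.  b23=0 t=0,i=8
  #.##.|#  b22=1 t=1,i=1
  #.#.#|.  b21=0 t=0,i=0
  #.#..|#  b20=1 t=0,i=2
  #..##|.  b19=0 t=0,i=4
  #..#.|#  b18=1 t=4,i=8
  #...#|#  b17=1 t=1,i=9
  #....|.  b16=0 t=2,i=3
  .####|.  b15=0 t=2,i=10
  .###.|.  b14=0 t=0,i=9
  .##.#|#  b13=1 t=0,i=6
  .##..|.  b12=0 t=1,i=2
  .#.##|#  b11=1 t=1,i=0
  .#.#.|#  b10=1 t=0,i=1
  .#..#|.  b9=0 t=0,i=3
  .#...|.  b8=0 t=3,i=8
  ..###|.  b7=0 t=1,i=5
  ..##.|#  b6=1 t=0,i=5
  ..#.#|#  b5=1 t=1,i=11
  ..#..|.  b4=0 t=3,i=7
  ...##|.  b3=0 t=2,i=8
  ...#.|#  b2=1 t=1,i=10
  ....#|#  b1=1 t=2,i=7
  .....|.  b0=0 t=2,i=4
  bits 11001100010101100010110001100110 = 3428199526

3428199526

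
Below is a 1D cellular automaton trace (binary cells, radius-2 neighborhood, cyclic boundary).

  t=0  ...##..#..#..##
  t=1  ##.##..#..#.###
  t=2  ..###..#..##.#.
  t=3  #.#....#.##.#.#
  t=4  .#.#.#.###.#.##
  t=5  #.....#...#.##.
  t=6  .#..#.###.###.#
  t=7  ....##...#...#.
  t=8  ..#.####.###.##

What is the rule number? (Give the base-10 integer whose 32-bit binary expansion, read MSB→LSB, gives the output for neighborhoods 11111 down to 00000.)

  [31] ##### => .  t=1,i=14
  [30] ####. => .  t=1,i=0
  [29] ###.# => .  t=1,i=1
  [28] ###.. => .  t=2,i=4
  [27] ##.## => #  t=1,i=2
  [26] ##.#. => #  t=2,i=12
  [25] ##..# => .  t=0,i=5
  [24] ##... => #  t=0,i=0
  [23] #.### => .  t=1,i=12
  [22] #.##. => #  t=1,i=3
  [21] #.#.# => .  t=3,i=12
  [20] #.#.. => .  t=2,i=13
  [19] #..## => #  t=0,i=12
  [18] #..#. => .  t=0,i=6
  [17] #...# => #  t=0,i=1
  [16] #.... => .  t=3,i=4
  [15] .#### => #  t=1,i=13
  [14] .###. => .  t=2,i=3
  [13] .##.# => .  t=2,i=11
  [12] .##.. => #  t=0,i=4
  [11] .#.## => #  t=1,i=11
  [10] .#.#. => .  t=4,i=2
  [9] .#..# => .  t=0,i=8
  [8] .#... => #  t=2,i=14
  [7] ..### => #  t=2,i=2
  [6] ..##. => #  t=0,i=3
  [5] ..#.# => #  t=1,i=10
  [4] ..#.. => #  t=0,i=7
  [3] ...## => .  t=0,i=2
  [2] ...#. => .  t=3,i=6
  [1] ....# => #  t=3,i=5
  [0] ..... => .  t=5,i=3
  bits 00001101010010101001100111110010 = 222992882

222992882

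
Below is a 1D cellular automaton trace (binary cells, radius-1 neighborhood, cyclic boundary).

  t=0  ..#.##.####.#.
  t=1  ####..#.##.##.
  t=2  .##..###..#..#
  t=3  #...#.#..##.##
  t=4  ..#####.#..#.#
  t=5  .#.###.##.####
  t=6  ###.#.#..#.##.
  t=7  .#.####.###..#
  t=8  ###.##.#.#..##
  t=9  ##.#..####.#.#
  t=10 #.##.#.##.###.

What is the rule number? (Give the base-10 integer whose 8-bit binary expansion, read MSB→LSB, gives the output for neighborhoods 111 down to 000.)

167

  ###|#  b7=1 t=0,i=8
  ##.|.  b6=0 t=0,i=5
  #.#|#  b5=1 t=0,i=3
  #..|.  b4=0 t=0,i=13
  .##|.  b3=0 t=0,i=4
  .#.|#  b2=1 t=0,i=2
  ..#|#  b1=1 t=0,i=1
  ...|#  b0=1 t=0,i=0
  bits 10100111 = 167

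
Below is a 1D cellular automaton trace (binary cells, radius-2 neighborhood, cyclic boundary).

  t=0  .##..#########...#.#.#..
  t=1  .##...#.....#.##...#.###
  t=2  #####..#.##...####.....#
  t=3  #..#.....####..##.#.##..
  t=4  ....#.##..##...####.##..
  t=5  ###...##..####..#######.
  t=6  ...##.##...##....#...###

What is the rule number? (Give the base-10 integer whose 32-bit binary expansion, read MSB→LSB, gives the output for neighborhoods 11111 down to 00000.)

  nb #####: next=.  (t=0,i=7, bit31=0)
  nb ####.: next=#  (t=0,i=12, bit30=1)
  nb ###.#: next=#  (t=1,i=23, bit29=1)
  nb ###..: next=.  (t=0,i=13, bit28=0)
  nb ##.##: next=#  (t=1,i=0, bit27=1)
  nb ##.#.: next=#  (t=3,i=17, bit26=1)
  nb ##..#: next=.  (t=0,i=3, bit25=0)
  nb ##...: next=#  (t=0,i=14, bit24=1)
  nb #.###: next=.  (t=1,i=21, bit23=0)
  nb #.##.: next=#  (t=1,i=1, bit22=1)
  nb #.#.#: next=#  (t=0,i=19, bit21=1)
  nb #.#..: next=#  (t=0,i=21, bit20=1)
  nb #..##: next=.  (t=0,i=4, bit19=0)
  nb #..#.: next=.  (t=2,i=6, bit18=0)
  nb #...#: next=#  (t=0,i=15, bit17=1)
  nb #....: next=.  (t=1,i=8, bit16=0)
  nb .####: next=#  (t=0,i=6, bit15=1)
  nb .###.: next=.  (t=1,i=22, bit14=0)
  nb .##.#: next=#  (t=3,i=16, bit13=1)
  nb .##..: next=#  (t=0,i=2, bit12=1)
  nb .#.##: next=.  (t=1,i=13, bit11=0)
  nb .#.#.: next=.  (t=0,i=18, bit10=0)
  nb .#..#: next=.  (t=3,i=1, bit9=0)
  nb .#...: next=#  (t=0,i=22, bit8=1)
  nb ..###: next=.  (t=0,i=5, bit7=0)
  nb ..##.: next=#  (t=0,i=1, bit6=1)
  nb ..#.#: next=.  (t=0,i=17, bit5=0)
  nb ..#..: next=.  (t=1,i=6, bit4=0)
  nb ...##: next=.  (t=0,i=0, bit3=0)
  nb ...#.: next=.  (t=0,i=16, bit2=0)
  nb ....#: next=#  (t=1,i=10, bit1=1)
  nb .....: next=#  (t=1,i=9, bit0=1)
  bits 01101101011100101011000101000011 = 1836233027

1836233027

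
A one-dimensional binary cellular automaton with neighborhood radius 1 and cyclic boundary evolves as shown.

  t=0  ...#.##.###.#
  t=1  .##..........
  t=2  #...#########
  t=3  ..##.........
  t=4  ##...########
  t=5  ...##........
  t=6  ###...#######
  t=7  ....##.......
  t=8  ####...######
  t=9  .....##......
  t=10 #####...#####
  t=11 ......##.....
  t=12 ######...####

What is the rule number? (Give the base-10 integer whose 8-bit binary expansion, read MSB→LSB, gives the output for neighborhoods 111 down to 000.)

3

  ###|.  b7=0 t=0,i=9
  ##.|.  b6=0 t=0,i=6
  #.#|.  b5=0 t=0,i=4
  #..|.  b4=0 t=0,i=0
  .##|.  b3=0 t=0,i=5
  .#.|.  b2=0 t=0,i=3
  ..#|#  b1=1 t=0,i=2
  ...|#  b0=1 t=0,i=1
  bits 00000011 = 3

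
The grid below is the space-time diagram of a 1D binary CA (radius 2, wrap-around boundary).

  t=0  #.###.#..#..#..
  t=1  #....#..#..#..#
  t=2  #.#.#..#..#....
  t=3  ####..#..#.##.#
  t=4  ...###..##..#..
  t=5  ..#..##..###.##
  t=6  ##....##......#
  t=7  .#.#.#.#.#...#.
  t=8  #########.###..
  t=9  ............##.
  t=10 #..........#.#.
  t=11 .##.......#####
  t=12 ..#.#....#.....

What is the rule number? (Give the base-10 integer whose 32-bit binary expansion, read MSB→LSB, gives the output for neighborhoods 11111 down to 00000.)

371668268

  ##### -> .   bit 31 = 0  t=3,i=1
  ####. -> .   bit 30 = 0  t=3,i=2
  ###.# -> .   bit 29 = 0  t=0,i=4
  ###.. -> #   bit 28 = 1  t=3,i=3
  ##.## -> .   bit 27 = 0  t=3,i=13
  ##.#. -> #   bit 26 = 1  t=0,i=5
  ##..# -> #   bit 25 = 1  t=3,i=4
  ##... -> .   bit 24 = 0  t=1,i=1
  #.### -> .   bit 23 = 0  t=0,i=2
  #.##. -> .   bit 22 = 0  t=3,i=11
  #.#.# -> #   bit 21 = 1  t=2,i=2
  #.#.. -> .   bit 20 = 0  t=0,i=6
  #..## -> .   bit 19 = 0  t=1,i=13
  #..#. -> #   bit 18 = 1  t=0,i=8
  #...# -> #   bit 17 = 1  t=7,i=11
  #.... -> #   bit 16 = 1  t=1,i=2
  .#### -> .   bit 15 = 0  t=3,i=0
  .###. -> .   bit 14 = 0  t=0,i=3
  .##.# -> #   bit 13 = 1  t=3,i=12
  .##.. -> #   bit 12 = 1  t=1,i=0
  .#.## -> .   bit 11 = 0  t=0,i=1
  .#.#. -> #   bit 10 = 1  t=2,i=1
  .#..# -> .   bit 9 = 0  t=0,i=7
  .#... -> #   bit 8 = 1  t=2,i=11
  ..### -> .   bit 7 = 0  t=4,i=3
  ..##. -> .   bit 6 = 0  t=1,i=14
  ..#.# -> #   bit 5 = 1  t=0,i=0
  ..#.. -> .   bit 4 = 0  t=0,i=9
  ...## -> #   bit 3 = 1  t=4,i=2
  ...#. -> #   bit 2 = 1  t=1,i=4
  ....# -> .   bit 1 = 0  t=1,i=3
  ..... -> .   bit 0 = 0  t=4,i=0
  bits 00010110001001110011010100101100 = 371668268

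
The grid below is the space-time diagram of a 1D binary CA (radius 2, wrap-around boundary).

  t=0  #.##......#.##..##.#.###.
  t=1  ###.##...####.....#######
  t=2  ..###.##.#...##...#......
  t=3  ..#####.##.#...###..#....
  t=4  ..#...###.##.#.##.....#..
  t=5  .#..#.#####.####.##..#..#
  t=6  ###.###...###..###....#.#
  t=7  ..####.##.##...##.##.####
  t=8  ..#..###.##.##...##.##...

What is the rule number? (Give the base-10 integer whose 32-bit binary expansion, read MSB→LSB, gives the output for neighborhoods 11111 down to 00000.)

  [31] ##### => .  t=1,i=0
  [30] ####. => .  t=1,i=1
  [29] ###.# => #  t=0,i=23
  [28] ###.. => .  t=1,i=12
  [27] ##.## => #  t=1,i=3
  [26] ##.#. => #  t=0,i=18
  [25] ##..# => .  t=0,i=14
  [24] ##... => #  t=0,i=4
  [23] #.### => #  t=0,i=21
  [22] #.##. => #  t=0,i=2
  [21] #.#.# => #  t=0,i=0
  [20] #.#.. => #  t=2,i=9
  [19] #..## => .  t=0,i=15
  [18] #..#. => .  t=3,i=19
  [17] #...# => #  t=1,i=7
  [16] #.... => #  t=0,i=5
  [15] .#### => .  t=1,i=10
  [14] .###. => #  t=0,i=22
  [13] .##.# => .  t=0,i=17
  [12] .##.. => .  t=0,i=3
  [11] .#.## => #  t=0,i=1
  [10] .#.#. => #  t=5,i=0
  [9] .#..# => #  t=5,i=2
  [8] .#... => .  t=2,i=10
  [7] ..### => #  t=1,i=9
  [6] ..##. => .  t=0,i=16
  [5] ..#.# => #  t=0,i=10
  [4] ..#.. => .  t=2,i=18
  [3] ...## => .  t=1,i=8
  [2] ...#. => #  t=0,i=9
  [1] ....# => .  t=0,i=8
  [0] ..... => .  t=0,i=6
  bits 00101101111100110100111010100100 = 770920100

770920100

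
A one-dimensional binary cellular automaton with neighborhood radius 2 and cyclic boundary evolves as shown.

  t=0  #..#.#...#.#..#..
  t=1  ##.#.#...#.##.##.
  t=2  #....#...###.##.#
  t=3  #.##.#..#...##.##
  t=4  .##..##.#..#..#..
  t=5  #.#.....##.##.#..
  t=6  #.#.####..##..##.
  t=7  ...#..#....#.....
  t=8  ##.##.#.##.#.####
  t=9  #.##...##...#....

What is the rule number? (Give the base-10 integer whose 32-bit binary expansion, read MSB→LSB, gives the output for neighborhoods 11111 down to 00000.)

1213274683

  [31] ##### => .  t=8,i=15
  [30] ####. => #  t=6,i=6
  [29] ###.# => .  t=2,i=11
  [28] ###.. => .  t=6,i=7
  [27] ##.## => #  t=1,i=13
  [26] ##.#. => .  t=1,i=2
  [25] ##..# => .  t=4,i=3
  [24] ##... => .  t=2,i=1
  [23] #.### => .  t=3,i=15
  [22] #.##. => #  t=1,i=0
  [21] #.#.# => .  t=1,i=3
  [20] #.#.. => #  t=0,i=5
  [19] #..## => .  t=4,i=4
  [18] #..#. => .  t=0,i=2
  [17] #...# => .  t=0,i=7
  [16] #.... => #  t=2,i=2
  [15] .#### => .  t=6,i=5
  [14] .###. => .  t=2,i=10
  [13] .##.# => .  t=1,i=1
  [12] .##.. => #  t=2,i=0
  [11] .#.## => #  t=1,i=10
  [10] .#.#. => .  t=0,i=4
  [9] .#..# => #  t=0,i=1
  [8] .#... => .  t=0,i=6
  [7] ..### => .  t=2,i=9
  [6] ..##. => .  t=3,i=12
  [5] ..#.# => #  t=0,i=3
  [4] ..#.. => #  t=0,i=0
  [3] ...## => #  t=2,i=8
  [2] ...#. => .  t=0,i=8
  [1] ....# => #  t=2,i=3
  [0] ..... => #  t=5,i=5
  bits 01001000010100010001101000111011 = 1213274683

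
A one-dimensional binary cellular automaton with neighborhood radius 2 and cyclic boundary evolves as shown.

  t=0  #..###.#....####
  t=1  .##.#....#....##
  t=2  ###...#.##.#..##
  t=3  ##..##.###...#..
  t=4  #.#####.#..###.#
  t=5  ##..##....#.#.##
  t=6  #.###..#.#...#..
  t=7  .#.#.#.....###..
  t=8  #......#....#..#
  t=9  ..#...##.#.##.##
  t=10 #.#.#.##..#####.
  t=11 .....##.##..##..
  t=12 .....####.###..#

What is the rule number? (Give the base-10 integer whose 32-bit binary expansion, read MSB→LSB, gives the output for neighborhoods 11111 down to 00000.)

  ##### -> #   bit 31 = 1  t=0,i=14
  ####. -> #   bit 30 = 1  t=0,i=15
  ###.# -> .   bit 29 = 0  t=0,i=5
  ###.. -> .   bit 28 = 0  t=0,i=0
  ##.## -> #   bit 27 = 1  t=1,i=0
  ##.#. -> .   bit 26 = 0  t=0,i=6
  ##..# -> #   bit 25 = 1  t=0,i=1
  ##... -> .   bit 24 = 0  t=2,i=3
  #.### -> .   bit 23 = 0  t=3,i=7
  #.##. -> #   bit 22 = 1  t=1,i=1
  #.#.# -> .   bit 21 = 0  t=5,i=12
  #.#.. -> .   bit 20 = 0  t=0,i=7
  #..## -> #   bit 19 = 1  t=0,i=2
  #..#. -> .   bit 18 = 0  t=6,i=6
  #...# -> #   bit 17 = 1  t=2,i=4
  #.... -> #   bit 16 = 1  t=0,i=9
  .#### -> .   bit 15 = 0  t=0,i=13
  .###. -> #   bit 14 = 1  t=0,i=4
  .##.# -> #   bit 13 = 1  t=1,i=2
  .##.. -> .   bit 12 = 0  t=3,i=1
  .#.## -> #   bit 11 = 1  t=2,i=7
  .#.#. -> .   bit 10 = 0  t=5,i=11
  .#..# -> .   bit 9 = 0  t=2,i=12
  .#... -> .   bit 8 = 0  t=0,i=8
  ..### -> .   bit 7 = 0  t=0,i=3
  ..##. -> #   bit 6 = 1  t=1,i=14
  ..#.# -> .   bit 5 = 0  t=2,i=6
  ..#.. -> #   bit 4 = 1  t=1,i=9
  ...## -> .   bit 3 = 0  t=0,i=11
  ...#. -> #   bit 2 = 1  t=1,i=8
  ....# -> .   bit 1 = 0  t=0,i=10
  ..... -> .   bit 0 = 0  t=7,i=8
  bits 11001010010010110110100001010100 = 3393939540

3393939540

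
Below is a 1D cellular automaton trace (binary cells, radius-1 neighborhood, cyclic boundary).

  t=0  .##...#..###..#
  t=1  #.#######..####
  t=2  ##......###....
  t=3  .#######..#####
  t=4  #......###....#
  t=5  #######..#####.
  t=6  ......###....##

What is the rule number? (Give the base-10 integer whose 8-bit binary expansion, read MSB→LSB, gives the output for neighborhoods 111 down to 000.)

  ### -> .   bit 7 = 0  t=0,i=10
  ##. -> #   bit 6 = 1  t=0,i=2
  #.# -> #   bit 5 = 1  t=0,i=0
  #.. -> #   bit 4 = 1  t=0,i=3
  .## -> .   bit 3 = 0  t=0,i=1
  .#. -> #   bit 2 = 1  t=0,i=6
  ..# -> #   bit 1 = 1  t=0,i=5
  ... -> #   bit 0 = 1  t=0,i=4
  bits 01110111 = 119

119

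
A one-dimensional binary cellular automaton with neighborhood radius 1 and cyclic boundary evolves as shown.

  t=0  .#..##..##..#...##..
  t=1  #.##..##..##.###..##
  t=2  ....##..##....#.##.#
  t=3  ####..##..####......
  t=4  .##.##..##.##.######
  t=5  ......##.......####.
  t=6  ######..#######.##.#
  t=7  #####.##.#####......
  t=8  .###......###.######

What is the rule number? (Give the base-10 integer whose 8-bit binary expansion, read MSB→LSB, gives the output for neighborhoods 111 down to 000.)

147

  ###|#  b7=1 t=1,i=14
  ##.|.  b6=0 t=0,i=5
  #.#|.  b5=0 t=1,i=1
  #..|#  b4=1 t=0,i=2
  .##|.  b3=0 t=0,i=4
  .#.|.  b2=0 t=0,i=1
  ..#|#  b1=1 t=0,i=0
  ...|#  b0=1 t=0,i=14
  bits 10010011 = 147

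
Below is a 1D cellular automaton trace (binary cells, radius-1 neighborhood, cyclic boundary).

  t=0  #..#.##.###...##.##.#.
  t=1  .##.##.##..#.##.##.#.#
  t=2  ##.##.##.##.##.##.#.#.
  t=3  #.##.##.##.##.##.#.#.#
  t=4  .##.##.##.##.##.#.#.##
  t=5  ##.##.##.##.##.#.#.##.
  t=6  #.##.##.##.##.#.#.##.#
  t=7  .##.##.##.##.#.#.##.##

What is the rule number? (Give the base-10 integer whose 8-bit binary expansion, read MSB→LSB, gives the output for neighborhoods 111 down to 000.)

58

  ###|.  b7=0 t=0,i=9
  ##.|.  b6=0 t=0,i=6
  #.#|#  b5=1 t=0,i=4
  #..|#  b4=1 t=0,i=1
  .##|#  b3=1 t=0,i=5
  .#.|.  b2=0 t=0,i=0
  ..#|#  b1=1 t=0,i=2
  ...|.  b0=0 t=0,i=12
  bits 00111010 = 58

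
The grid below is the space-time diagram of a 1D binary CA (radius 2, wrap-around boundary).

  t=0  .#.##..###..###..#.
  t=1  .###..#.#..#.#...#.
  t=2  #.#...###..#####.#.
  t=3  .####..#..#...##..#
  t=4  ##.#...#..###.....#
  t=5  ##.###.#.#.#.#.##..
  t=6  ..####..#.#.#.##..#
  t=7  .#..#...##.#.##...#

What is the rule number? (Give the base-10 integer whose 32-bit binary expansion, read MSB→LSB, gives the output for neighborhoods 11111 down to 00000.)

  #####|.  b31=0 t=2,i=13
  ####.|#  b30=1 t=2,i=14
  ###.#|#  b29=1 t=2,i=15
  ###..|.  b28=0 t=0,i=9
  ##.##|#  b27=1 t=5,i=2
  ##.#.|.  b26=0 t=2,i=16
  ##..#|.  b25=0 t=0,i=5
  ##...|#  b24=1 t=4,i=13
  #.###|#  b23=1 t=3,i=1
  #.##.|#  b22=1 t=0,i=3
  #.#.#|.  b21=0 t=2,i=0
  #.#..|#  b20=1 t=1,i=8
  #..##|#  b19=1 t=0,i=6
  #..#.|.  b18=0 t=0,i=0
  #...#|#  b17=1 t=1,i=15
  #....|.  b16=0 t=4,i=14
  .####|.  b15=0 t=2,i=12
  .###.|#  b14=1 t=0,i=8
  .##.#|.  b13=0 t=5,i=1
  .##..|.  b12=0 t=0,i=4
  .#.##|#  b11=1 t=0,i=2
  .#.#.|#  b10=1 t=1,i=7
  .#..#|.  b9=0 t=0,i=18
  .#...|#  b8=1 t=1,i=14
  ..###|.  b7=0 t=0,i=7
  ..##.|.  b6=0 t=3,i=14
  ..#.#|#  b5=1 t=0,i=1
  ..#..|#  b4=1 t=0,i=17
  ...##|.  b3=0 t=2,i=5
  ...#.|.  b2=0 t=1,i=16
  ....#|#  b1=1 t=4,i=16
  .....|#  b0=1 t=4,i=15
  bits 01101001110110100100110100110011 = 1775914291

1775914291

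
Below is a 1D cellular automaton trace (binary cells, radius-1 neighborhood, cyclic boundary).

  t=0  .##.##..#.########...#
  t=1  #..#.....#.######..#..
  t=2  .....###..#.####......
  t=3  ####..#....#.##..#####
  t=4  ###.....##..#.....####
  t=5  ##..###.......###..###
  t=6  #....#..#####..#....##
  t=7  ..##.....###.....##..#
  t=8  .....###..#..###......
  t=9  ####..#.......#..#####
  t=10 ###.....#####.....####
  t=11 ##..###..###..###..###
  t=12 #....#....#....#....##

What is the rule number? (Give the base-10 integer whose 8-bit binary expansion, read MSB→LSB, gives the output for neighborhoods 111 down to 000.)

161

  nb ###: next=#  (t=0,i=11, bit7=1)
  nb ##.: next=.  (t=0,i=2, bit6=0)
  nb #.#: next=#  (t=0,i=0, bit5=1)
  nb #..: next=.  (t=0,i=6, bit4=0)
  nb .##: next=.  (t=0,i=1, bit3=0)
  nb .#.: next=.  (t=0,i=8, bit2=0)
  nb ..#: next=.  (t=0,i=7, bit1=0)
  nb ...: next=#  (t=0,i=19, bit0=1)
  bits 10100001 = 161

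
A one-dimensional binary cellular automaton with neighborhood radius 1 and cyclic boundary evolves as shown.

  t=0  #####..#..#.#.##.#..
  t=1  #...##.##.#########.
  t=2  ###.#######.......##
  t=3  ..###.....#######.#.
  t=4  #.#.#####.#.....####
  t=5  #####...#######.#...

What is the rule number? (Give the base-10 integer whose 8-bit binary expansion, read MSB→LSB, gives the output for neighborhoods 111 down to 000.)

125

  ### -> .   bit 7 = 0  t=0,i=1
  ##. -> #   bit 6 = 1  t=0,i=4
  #.# -> #   bit 5 = 1  t=0,i=11
  #.. -> #   bit 4 = 1  t=0,i=5
  .## -> #   bit 3 = 1  t=0,i=0
  .#. -> #   bit 2 = 1  t=0,i=7
  ..# -> .   bit 1 = 0  t=0,i=6
  ... -> #   bit 0 = 1  t=1,i=2
  bits 01111101 = 125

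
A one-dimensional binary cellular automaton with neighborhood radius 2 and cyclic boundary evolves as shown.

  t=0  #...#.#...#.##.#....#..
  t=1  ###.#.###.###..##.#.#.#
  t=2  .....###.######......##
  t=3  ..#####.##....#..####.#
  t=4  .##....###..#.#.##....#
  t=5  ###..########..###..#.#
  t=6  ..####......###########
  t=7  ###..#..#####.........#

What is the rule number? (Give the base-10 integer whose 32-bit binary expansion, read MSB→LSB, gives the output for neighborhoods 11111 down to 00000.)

  ##### -> .   bit 31 = 0  t=2,i=11
  ####. -> .   bit 30 = 0  t=1,i=1
  ###.# -> .   bit 29 = 0  t=1,i=2
  ###.. -> #   bit 28 = 1  t=1,i=12
  ##.## -> #   bit 27 = 1  t=1,i=9
  ##.#. -> .   bit 26 = 0  t=0,i=14
  ##..# -> #   bit 25 = 1  t=1,i=13
  ##... -> .   bit 24 = 0  t=2,i=0
  #.### -> #   bit 23 = 1  t=1,i=6
  #.##. -> #   bit 22 = 1  t=0,i=12
  #.#.# -> .   bit 21 = 0  t=1,i=4
  #.#.. -> #   bit 20 = 1  t=0,i=6
  #..## -> #   bit 19 = 1  t=1,i=14
  #..#. -> #   bit 18 = 1  t=0,i=22
  #...# -> #   bit 17 = 1  t=0,i=2
  #.... -> .   bit 16 = 0  t=0,i=17
  .#### -> .   bit 15 = 0  t=1,i=0
  .###. -> #   bit 14 = 1  t=1,i=7
  .##.# -> .   bit 13 = 0  t=0,i=13
  .##.. -> #   bit 12 = 1  t=2,i=22
  .#.## -> #   bit 11 = 1  t=0,i=11
  .#.#. -> .   bit 10 = 0  t=0,i=5
  .#..# -> .   bit 9 = 0  t=0,i=21
  .#... -> #   bit 8 = 1  t=0,i=1
  ..### -> #   bit 7 = 1  t=2,i=5
  ..##. -> .   bit 6 = 0  t=1,i=15
  ..#.# -> #   bit 5 = 1  t=0,i=4
  ..#.. -> #   bit 4 = 1  t=0,i=0
  ...## -> #   bit 3 = 1  t=2,i=4
  ...#. -> .   bit 2 = 0  t=0,i=3
  ....# -> #   bit 1 = 1  t=0,i=18
  ..... -> #   bit 0 = 1  t=2,i=2
  bits 00011010110111100101100110111011 = 450779579

450779579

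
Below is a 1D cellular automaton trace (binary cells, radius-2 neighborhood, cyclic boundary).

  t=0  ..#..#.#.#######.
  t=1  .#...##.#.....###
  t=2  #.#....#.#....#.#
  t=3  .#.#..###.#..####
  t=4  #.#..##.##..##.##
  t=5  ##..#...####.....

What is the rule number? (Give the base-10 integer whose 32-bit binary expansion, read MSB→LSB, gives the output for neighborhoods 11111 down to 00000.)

  [31] ##### => .  t=0,i=11
  [30] ####. => #  t=0,i=14
  [29] ###.# => #  t=1,i=16
  [28] ###.. => #  t=0,i=15
  [27] ##.## => .  t=4,i=7
  [26] ##.#. => #  t=1,i=0
  [25] ##..# => #  t=4,i=10
  [24] ##... => #  t=0,i=16
  [23] #.### => .  t=0,i=9
  [22] #.##. => #  t=2,i=16
  [21] #.#.# => .  t=0,i=7
  [20] #.#.. => .  t=1,i=1
  [19] #..## => #  t=3,i=5
  [18] #..#. => .  t=0,i=4
  [17] #...# => .  t=0,i=0
  [16] #.... => .  t=1,i=10
  [15] .#### => .  t=0,i=10
  [14] .###. => .  t=1,i=15
  [13] .##.# => .  t=1,i=6
  [12] .##.. => #  t=4,i=9
  [11] .#.## => #  t=0,i=8
  [10] .#.#. => #  t=0,i=6
  [9] .#..# => .  t=0,i=3
  [8] .#... => #  t=1,i=2
  [7] ..### => #  t=1,i=14
  [6] ..##. => .  t=1,i=5
  [5] ..#.# => #  t=0,i=5
  [4] ..#.. => .  t=0,i=2
  [3] ...## => .  t=1,i=4
  [2] ...#. => #  t=0,i=1
  [1] ....# => .  t=1,i=12
  [0] ..... => .  t=1,i=11
  bits 01110111010010000001110110100100 = 2001214884

2001214884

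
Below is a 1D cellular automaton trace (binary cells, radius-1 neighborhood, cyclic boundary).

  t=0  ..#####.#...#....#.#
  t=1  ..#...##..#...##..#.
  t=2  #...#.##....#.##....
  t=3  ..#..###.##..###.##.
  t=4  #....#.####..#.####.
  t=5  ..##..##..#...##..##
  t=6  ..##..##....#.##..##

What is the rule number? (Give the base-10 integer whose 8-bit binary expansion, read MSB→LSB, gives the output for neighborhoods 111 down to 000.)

  nb ###: next=.  (t=0,i=3, bit7=0)
  nb ##.: next=#  (t=0,i=6, bit6=1)
  nb #.#: next=#  (t=0,i=7, bit5=1)
  nb #..: next=.  (t=0,i=0, bit4=0)
  nb .##: next=#  (t=0,i=2, bit3=1)
  nb .#.: next=.  (t=0,i=8, bit2=0)
  nb ..#: next=.  (t=0,i=1, bit1=0)
  nb ...: next=#  (t=0,i=10, bit0=1)
  bits 01101001 = 105

105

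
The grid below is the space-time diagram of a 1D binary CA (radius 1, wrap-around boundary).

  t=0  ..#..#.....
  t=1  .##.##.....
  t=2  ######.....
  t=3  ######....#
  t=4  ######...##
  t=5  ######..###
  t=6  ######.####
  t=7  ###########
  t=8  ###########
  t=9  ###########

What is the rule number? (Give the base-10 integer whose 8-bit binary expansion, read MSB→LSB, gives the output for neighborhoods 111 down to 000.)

  [7] ### => #  t=2,i=1
  [6] ##. => #  t=1,i=2
  [5] #.# => #  t=1,i=3
  [4] #.. => .  t=0,i=3
  [3] .## => #  t=1,i=1
  [2] .#. => #  t=0,i=2
  [1] ..# => #  t=0,i=1
  [0] ... => .  t=0,i=0
  bits 11101110 = 238

238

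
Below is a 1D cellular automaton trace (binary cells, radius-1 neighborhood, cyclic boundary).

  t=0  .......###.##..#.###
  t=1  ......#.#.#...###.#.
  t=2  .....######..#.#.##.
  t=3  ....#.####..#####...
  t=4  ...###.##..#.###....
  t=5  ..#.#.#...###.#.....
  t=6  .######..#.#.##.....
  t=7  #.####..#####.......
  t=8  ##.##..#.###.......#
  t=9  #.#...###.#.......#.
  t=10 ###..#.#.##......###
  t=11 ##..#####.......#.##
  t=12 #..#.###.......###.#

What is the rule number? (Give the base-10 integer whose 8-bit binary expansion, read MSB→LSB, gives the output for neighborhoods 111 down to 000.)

  ###|#  b7=1 t=0,i=8
  ##.|.  b6=0 t=0,i=9
  #.#|#  b5=1 t=0,i=10
  #..|.  b4=0 t=0,i=0
  .##|.  b3=0 t=0,i=7
  .#.|#  b2=1 t=0,i=15
  ..#|#  b1=1 t=0,i=6
  ...|.  b0=0 t=0,i=1
  bits 10100110 = 166

166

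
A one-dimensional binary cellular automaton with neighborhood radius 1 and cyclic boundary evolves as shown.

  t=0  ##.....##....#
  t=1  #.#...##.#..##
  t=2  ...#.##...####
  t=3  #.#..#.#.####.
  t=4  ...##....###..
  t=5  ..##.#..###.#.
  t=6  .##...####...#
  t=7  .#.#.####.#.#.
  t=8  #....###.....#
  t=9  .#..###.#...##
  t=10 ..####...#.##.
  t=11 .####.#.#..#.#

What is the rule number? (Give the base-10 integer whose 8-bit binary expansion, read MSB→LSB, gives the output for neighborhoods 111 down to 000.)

  ###|#  b7=1 t=0,i=0
  ##.|.  b6=0 t=0,i=1
  #.#|.  b5=0 t=1,i=1
  #..|#  b4=1 t=0,i=2
  .##|#  b3=1 t=0,i=7
  .#.|.  b2=0 t=1,i=2
  ..#|#  b1=1 t=0,i=6
  ...|.  b0=0 t=0,i=3
  bits 10011010 = 154

154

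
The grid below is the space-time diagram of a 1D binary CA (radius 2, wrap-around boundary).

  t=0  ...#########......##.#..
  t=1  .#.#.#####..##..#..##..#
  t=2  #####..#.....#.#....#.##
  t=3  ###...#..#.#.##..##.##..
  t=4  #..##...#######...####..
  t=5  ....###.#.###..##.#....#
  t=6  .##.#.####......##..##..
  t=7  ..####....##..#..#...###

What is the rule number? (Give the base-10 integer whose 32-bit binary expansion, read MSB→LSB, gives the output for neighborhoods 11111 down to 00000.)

2909224098

  [31] ##### => #  t=0,i=5
  [30] ####. => .  t=0,i=10
  [29] ###.# => #  t=5,i=6
  [28] ###.. => .  t=0,i=11
  [27] ##.## => #  t=3,i=19
  [26] ##.#. => #  t=0,i=20
  [25] ##..# => .  t=1,i=10
  [24] ##... => #  t=0,i=12
  [23] #.### => .  t=1,i=5
  [22] #.##. => #  t=3,i=13
  [21] #.#.# => #  t=1,i=1
  [20] #.#.. => .  t=0,i=21
  [19] #..## => .  t=1,i=11
  [18] #..#. => #  t=1,i=15
  [17] #...# => #  t=3,i=4
  [16] #.... => #  t=0,i=13
  [15] .#### => .  t=0,i=4
  [14] .###. => .  t=3,i=1
  [13] .##.# => #  t=0,i=19
  [12] .##.. => #  t=1,i=13
  [11] .#.## => #  t=1,i=4
  [10] .#.#. => #  t=1,i=0
  [9] .#..# => .  t=1,i=17
  [8] .#... => .  t=0,i=22
  [7] ..### => #  t=0,i=3
  [6] ..##. => .  t=0,i=18
  [5] ..#.# => #  t=1,i=23
  [4] ..#.. => .  t=1,i=16
  [3] ...## => .  t=0,i=2
  [2] ...#. => .  t=2,i=12
  [1] ....# => #  t=0,i=1
  [0] ..... => .  t=0,i=0
  bits 10101101011001110011110010100010 = 2909224098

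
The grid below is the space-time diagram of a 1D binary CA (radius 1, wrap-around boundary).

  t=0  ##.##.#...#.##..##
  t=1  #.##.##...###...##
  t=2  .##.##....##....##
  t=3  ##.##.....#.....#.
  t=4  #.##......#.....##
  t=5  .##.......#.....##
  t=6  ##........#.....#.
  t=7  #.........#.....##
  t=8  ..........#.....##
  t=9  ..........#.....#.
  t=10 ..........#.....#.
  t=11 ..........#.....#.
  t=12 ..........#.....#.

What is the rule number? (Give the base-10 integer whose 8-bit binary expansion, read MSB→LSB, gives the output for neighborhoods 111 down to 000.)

172

  [7] ### => #  t=0,i=0
  [6] ##. => .  t=0,i=1
  [5] #.# => #  t=0,i=2
  [4] #.. => .  t=0,i=7
  [3] .## => #  t=0,i=3
  [2] .#. => #  t=0,i=6
  [1] ..# => .  t=0,i=9
  [0] ... => .  t=0,i=8
  bits 10101100 = 172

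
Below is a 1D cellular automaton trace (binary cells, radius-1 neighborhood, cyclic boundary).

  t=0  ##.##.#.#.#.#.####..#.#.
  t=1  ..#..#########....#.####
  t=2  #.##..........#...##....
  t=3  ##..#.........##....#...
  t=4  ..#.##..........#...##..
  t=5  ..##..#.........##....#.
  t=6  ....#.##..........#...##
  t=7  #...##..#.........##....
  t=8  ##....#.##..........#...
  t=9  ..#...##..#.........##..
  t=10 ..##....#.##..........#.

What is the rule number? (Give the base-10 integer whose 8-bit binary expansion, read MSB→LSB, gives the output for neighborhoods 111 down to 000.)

  ### -> .   bit 7 = 0  t=0,i=15
  ##. -> .   bit 6 = 0  t=0,i=1
  #.# -> #   bit 5 = 1  t=0,i=2
  #.. -> #   bit 4 = 1  t=0,i=18
  .## -> .   bit 3 = 0  t=0,i=0
  .#. -> #   bit 2 = 1  t=0,i=6
  ..# -> .   bit 1 = 0  t=0,i=19
  ... -> .   bit 0 = 0  t=1,i=15
  bits 00110100 = 52

52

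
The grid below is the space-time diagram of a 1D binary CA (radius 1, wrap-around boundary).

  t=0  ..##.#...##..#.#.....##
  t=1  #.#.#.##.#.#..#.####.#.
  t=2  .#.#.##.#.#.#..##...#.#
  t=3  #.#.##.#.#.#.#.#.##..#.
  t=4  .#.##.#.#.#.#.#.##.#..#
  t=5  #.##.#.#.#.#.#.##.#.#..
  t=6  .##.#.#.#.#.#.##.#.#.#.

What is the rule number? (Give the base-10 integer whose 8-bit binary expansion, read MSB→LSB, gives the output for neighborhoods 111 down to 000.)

  nb ###: next=.  (t=1,i=17, bit7=0)
  nb ##.: next=.  (t=0,i=3, bit6=0)
  nb #.#: next=#  (t=0,i=4, bit5=1)
  nb #..: next=#  (t=0,i=0, bit4=1)
  nb .##: next=#  (t=0,i=2, bit3=1)
  nb .#.: next=.  (t=0,i=5, bit2=0)
  nb ..#: next=.  (t=0,i=1, bit1=0)
  nb ...: next=#  (t=0,i=7, bit0=1)
  bits 00111001 = 57

57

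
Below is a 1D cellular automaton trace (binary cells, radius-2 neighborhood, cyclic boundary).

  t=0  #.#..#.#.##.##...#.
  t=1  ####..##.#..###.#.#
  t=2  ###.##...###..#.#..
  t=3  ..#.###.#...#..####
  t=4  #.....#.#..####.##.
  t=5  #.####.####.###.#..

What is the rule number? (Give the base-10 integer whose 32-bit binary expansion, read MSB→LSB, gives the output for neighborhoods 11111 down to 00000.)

3816396319

  nb #####: next=#  (t=1,i=1, bit31=1)
  nb ####.: next=#  (t=1,i=2, bit30=1)
  nb ###.#: next=#  (t=1,i=14, bit29=1)
  nb ###..: next=.  (t=1,i=3, bit28=0)
  nb ##.##: next=.  (t=0,i=11, bit27=0)
  nb ##.#.: next=.  (t=1,i=8, bit26=0)
  nb ##..#: next=#  (t=1,i=4, bit25=1)
  nb ##...: next=#  (t=0,i=14, bit24=1)
  nb #.###: next=.  (t=1,i=18, bit23=0)
  nb #.##.: next=#  (t=0,i=9, bit22=1)
  nb #.#.#: next=#  (t=0,i=0, bit21=1)
  nb #.#..: next=#  (t=0,i=2, bit20=1)
  nb #..##: next=#  (t=1,i=5, bit19=1)
  nb #..#.: next=.  (t=0,i=4, bit18=0)
  nb #...#: next=.  (t=0,i=15, bit17=0)
  nb #....: next=#  (t=4,i=2, bit16=1)
  nb .####: next=#  (t=1,i=0, bit15=1)
  nb .###.: next=.  (t=1,i=13, bit14=0)
  nb .##.#: next=.  (t=0,i=10, bit13=0)
  nb .##..: next=#  (t=0,i=13, bit12=1)
  nb .#.##: next=.  (t=0,i=8, bit11=0)
  nb .#.#.: next=#  (t=0,i=1, bit10=1)
  nb .#..#: next=#  (t=0,i=3, bit9=1)
  nb .#...: next=.  (t=3,i=9, bit8=0)
  nb ..###: next=.  (t=1,i=12, bit7=0)
  nb ..##.: next=.  (t=1,i=6, bit6=0)
  nb ..#.#: next=.  (t=0,i=5, bit5=0)
  nb ..#..: next=#  (t=3,i=12, bit4=1)
  nb ...##: next=#  (t=2,i=8, bit3=1)
  nb ...#.: next=#  (t=0,i=16, bit2=1)
  nb ....#: next=#  (t=4,i=4, bit1=1)
  nb .....: next=#  (t=4,i=3, bit0=1)
  bits 11100011011110011001011000011111 = 3816396319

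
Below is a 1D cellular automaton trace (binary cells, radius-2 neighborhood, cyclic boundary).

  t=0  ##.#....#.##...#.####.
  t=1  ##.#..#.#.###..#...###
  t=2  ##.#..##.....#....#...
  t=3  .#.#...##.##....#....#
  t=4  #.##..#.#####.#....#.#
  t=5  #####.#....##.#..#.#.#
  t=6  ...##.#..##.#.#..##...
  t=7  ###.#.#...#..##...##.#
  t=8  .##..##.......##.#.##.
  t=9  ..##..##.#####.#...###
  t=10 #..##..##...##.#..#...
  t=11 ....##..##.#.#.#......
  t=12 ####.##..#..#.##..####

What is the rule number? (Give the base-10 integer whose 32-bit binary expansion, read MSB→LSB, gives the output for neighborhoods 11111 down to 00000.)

  ##### -> .   bit 31 = 0  t=1,i=21
  ####. -> #   bit 30 = 1  t=0,i=19
  ###.# -> #   bit 29 = 1  t=0,i=20
  ###.. -> .   bit 28 = 0  t=1,i=12
  ##.## -> #   bit 27 = 1  t=0,i=21
  ##.#. -> .   bit 26 = 0  t=0,i=2
  ##..# -> #   bit 25 = 1  t=1,i=13
  ##... -> #   bit 24 = 1  t=0,i=12
  #.### -> .   bit 23 = 0  t=0,i=17
  #.##. -> #   bit 22 = 1  t=0,i=0
  #.#.# -> .   bit 21 = 0  t=1,i=8
  #.#.. -> #   bit 20 = 1  t=0,i=3
  #..## -> .   bit 19 = 0  t=2,i=5
  #..#. -> .   bit 18 = 0  t=1,i=5
  #...# -> .   bit 17 = 0  t=0,i=13
  #.... -> .   bit 16 = 0  t=0,i=5
  .#### -> .   bit 15 = 0  t=0,i=18
  .###. -> .   bit 14 = 0  t=1,i=11
  .##.# -> #   bit 13 = 1  t=0,i=1
  .##.. -> #   bit 12 = 1  t=0,i=11
  .#.## -> .   bit 11 = 0  t=0,i=9
  .#.#. -> #   bit 10 = 1  t=1,i=7
  .#..# -> .   bit 9 = 0  t=1,i=4
  .#... -> .   bit 8 = 0  t=0,i=4
  ..### -> .   bit 7 = 0  t=1,i=19
  ..##. -> .   bit 6 = 0  t=2,i=0
  ..#.# -> #   bit 5 = 1  t=0,i=8
  ..#.. -> .   bit 4 = 0  t=1,i=15
  ...## -> #   bit 3 = 1  t=1,i=18
  ...#. -> .   bit 2 = 0  t=0,i=7
  ....# -> #   bit 1 = 1  t=0,i=6
  ..... -> #   bit 0 = 1  t=2,i=10
  bits 01101011010100000011010000101011 = 1800418347

1800418347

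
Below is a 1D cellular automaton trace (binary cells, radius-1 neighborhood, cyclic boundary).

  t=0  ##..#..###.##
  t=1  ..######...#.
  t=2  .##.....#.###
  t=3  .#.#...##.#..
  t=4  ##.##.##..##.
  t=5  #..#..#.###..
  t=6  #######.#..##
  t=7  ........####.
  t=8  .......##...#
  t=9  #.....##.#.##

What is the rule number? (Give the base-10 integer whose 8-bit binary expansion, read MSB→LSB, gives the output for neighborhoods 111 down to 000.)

30

  ###|.  b7=0 t=0,i=0
  ##.|.  b6=0 t=0,i=1
  #.#|.  b5=0 t=0,i=10
  #..|#  b4=1 t=0,i=2
  .##|#  b3=1 t=0,i=7
  .#.|#  b2=1 t=0,i=4
  ..#|#  b1=1 t=0,i=3
  ...|.  b0=0 t=1,i=0
  bits 00011110 = 30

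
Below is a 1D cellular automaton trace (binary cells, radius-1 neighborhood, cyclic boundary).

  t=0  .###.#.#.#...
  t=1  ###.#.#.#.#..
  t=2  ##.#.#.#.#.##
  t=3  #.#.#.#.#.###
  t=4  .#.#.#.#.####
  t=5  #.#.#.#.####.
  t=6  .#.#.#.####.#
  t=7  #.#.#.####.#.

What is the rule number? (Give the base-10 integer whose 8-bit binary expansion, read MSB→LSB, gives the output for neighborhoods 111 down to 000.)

186

  nb ###: next=#  (t=0,i=2, bit7=1)
  nb ##.: next=.  (t=0,i=3, bit6=0)
  nb #.#: next=#  (t=0,i=4, bit5=1)
  nb #..: next=#  (t=0,i=10, bit4=1)
  nb .##: next=#  (t=0,i=1, bit3=1)
  nb .#.: next=.  (t=0,i=5, bit2=0)
  nb ..#: next=#  (t=0,i=0, bit1=1)
  nb ...: next=.  (t=0,i=11, bit0=0)
  bits 10111010 = 186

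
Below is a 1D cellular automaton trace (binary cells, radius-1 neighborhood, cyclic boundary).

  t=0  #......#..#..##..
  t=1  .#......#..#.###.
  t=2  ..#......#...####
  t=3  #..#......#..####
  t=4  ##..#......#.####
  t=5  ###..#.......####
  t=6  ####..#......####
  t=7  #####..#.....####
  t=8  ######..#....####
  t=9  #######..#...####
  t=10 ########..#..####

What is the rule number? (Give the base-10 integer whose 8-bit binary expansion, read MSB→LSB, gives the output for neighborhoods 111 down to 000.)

216

  nb ###: next=#  (t=1,i=14, bit7=1)
  nb ##.: next=#  (t=0,i=14, bit6=1)
  nb #.#: next=.  (t=1,i=12, bit5=0)
  nb #..: next=#  (t=0,i=1, bit4=1)
  nb .##: next=#  (t=0,i=13, bit3=1)
  nb .#.: next=.  (t=0,i=0, bit2=0)
  nb ..#: next=.  (t=0,i=6, bit1=0)
  nb ...: next=.  (t=0,i=2, bit0=0)
  bits 11011000 = 216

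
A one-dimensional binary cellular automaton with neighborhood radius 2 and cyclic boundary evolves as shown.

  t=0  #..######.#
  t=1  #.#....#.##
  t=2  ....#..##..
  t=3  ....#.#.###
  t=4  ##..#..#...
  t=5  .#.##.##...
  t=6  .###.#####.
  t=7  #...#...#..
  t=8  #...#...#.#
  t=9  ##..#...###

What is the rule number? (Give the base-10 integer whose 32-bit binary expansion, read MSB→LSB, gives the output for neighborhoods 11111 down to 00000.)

  #####|.  b31=0 t=0,i=5
  ####.|#  b30=1 t=0,i=7
  ###.#|.  b29=0 t=0,i=8
  ###..|.  b28=0 t=3,i=10
  ##.##|#  b27=1 t=0,i=9
  ##.#.|.  b26=0 t=1,i=1
  ##..#|.  b25=0 t=0,i=1
  ##...|#  b24=1 t=2,i=9
  #.###|.  b23=0 t=1,i=9
  #.##.|#  b22=1 t=0,i=10
  #.#.#|.  b21=0 t=3,i=6
  #.#..|.  b20=0 t=1,i=2
  #..##|#  b19=1 t=0,i=2
  #..#.|#  b18=1 t=4,i=3
  #...#|.  b17=0 t=4,i=9
  #....|#  b16=1 t=1,i=4
  .####|.  b15=0 t=0,i=4
  .###.|.  b14=0 t=1,i=10
  .##.#|.  b13=0 t=5,i=4
  .##..|#  b12=1 t=0,i=0
  .#.##|#  b11=1 t=1,i=8
  .#.#.|.  b10=0 t=3,i=5
  .#..#|.  b9=0 t=2,i=5
  .#...|.  b8=0 t=1,i=3
  ..###|.  b7=0 t=0,i=3
  ..##.|.  b6=0 t=2,i=7
  ..#.#|#  b5=1 t=1,i=7
  ..#..|#  b4=1 t=2,i=4
  ...##|.  b3=0 t=4,i=10
  ...#.|.  b2=0 t=1,i=6
  ....#|.  b1=0 t=1,i=5
  .....|.  b0=0 t=2,i=0
  bits 01001001010011010001100000110000 = 1229789232

1229789232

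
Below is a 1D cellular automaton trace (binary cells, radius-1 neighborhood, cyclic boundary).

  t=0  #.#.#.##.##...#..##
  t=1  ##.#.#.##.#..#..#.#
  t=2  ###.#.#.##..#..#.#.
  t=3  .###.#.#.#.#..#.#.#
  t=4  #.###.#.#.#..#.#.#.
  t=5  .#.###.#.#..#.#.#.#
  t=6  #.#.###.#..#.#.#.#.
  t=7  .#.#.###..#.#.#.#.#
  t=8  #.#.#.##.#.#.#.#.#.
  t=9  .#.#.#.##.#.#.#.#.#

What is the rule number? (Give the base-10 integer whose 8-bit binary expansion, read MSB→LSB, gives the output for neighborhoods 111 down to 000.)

  nb ###: next=#  (t=0,i=18, bit7=1)
  nb ##.: next=#  (t=0,i=0, bit6=1)
  nb #.#: next=#  (t=0,i=1, bit5=1)
  nb #..: next=.  (t=0,i=11, bit4=0)
  nb .##: next=.  (t=0,i=6, bit3=0)
  nb .#.: next=.  (t=0,i=2, bit2=0)
  nb ..#: next=#  (t=0,i=13, bit1=1)
  nb ...: next=.  (t=0,i=12, bit0=0)
  bits 11100010 = 226

226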